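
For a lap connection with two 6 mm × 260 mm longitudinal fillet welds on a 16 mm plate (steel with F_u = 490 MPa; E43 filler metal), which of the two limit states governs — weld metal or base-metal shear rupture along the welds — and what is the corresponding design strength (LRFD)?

φR_n ≈ 427 kN (weld metal governs)

E43XX → F_EXX = 430 MPa.
t_e = 0.707 × 6 = 4.242 mm; L = 520 mm.
Weld metal: φR_n = 0.75 × 0.6 × 430 × 4.242 × 520 × 10⁻³ = 426.8 kN.
Base metal (shear rupture): φR_n = 0.75 × 0.6 × 490 × 16 × 520 × 10⁻³ = 1835 kN.
Governing: weld metal.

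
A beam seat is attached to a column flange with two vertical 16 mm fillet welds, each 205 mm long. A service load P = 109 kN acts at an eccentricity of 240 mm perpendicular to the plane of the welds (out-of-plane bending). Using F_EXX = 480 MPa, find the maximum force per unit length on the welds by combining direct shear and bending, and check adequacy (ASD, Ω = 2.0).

f_max ≈ 1890 N/mm; NOT adequate

L_w = 2 × 205 = 410 mm; section modulus (unit throat) S = 2 × L²/6 = 14010 mm².
Direct shear f_v = P/L_w = 109×10³/410 = 265.9 N/mm.
Moment M = P × e = 109×10³ × 240 = 26160000 N·mm; bending f_b = M/S = 1867 N/mm.
f_max = √(f_v² + f_b²) = √(265.9² + 1867²) = 1886 N/mm.
r_n/Ω = (1/2.0) × 0.6 × 480 × (0.707 × 16) = 1629 N/mm → NOT adequate.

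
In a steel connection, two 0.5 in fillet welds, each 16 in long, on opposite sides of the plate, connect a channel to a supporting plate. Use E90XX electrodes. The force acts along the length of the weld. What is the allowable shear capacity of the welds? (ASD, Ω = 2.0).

R_n/Ω ≈ 305 kip

E90XX → F_EXX = 90 ksi.
Effective throat t_e = 0.707 × 0.5 = 0.3535 in.
Total length L = 32 in; A_we = 0.3535 × 32 = 11.31 in².
F_nw = 0.6 F_EXX = 0.6 × 90 = 54 ksi.
R_n = 54 × 11.31 = 610.8 kip; R_n/Ω = 610.8/2.0 = 305.4 kip.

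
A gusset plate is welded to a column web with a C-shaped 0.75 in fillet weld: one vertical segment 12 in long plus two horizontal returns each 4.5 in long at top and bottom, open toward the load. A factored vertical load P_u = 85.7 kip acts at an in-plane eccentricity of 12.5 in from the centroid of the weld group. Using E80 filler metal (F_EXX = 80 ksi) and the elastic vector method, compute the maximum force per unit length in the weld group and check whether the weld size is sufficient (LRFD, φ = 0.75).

f_max ≈ 17.1 kip/in; adequate

Total weld length L_w = 21 in. Treat welds as unit-width lines.
Centroid: x̄ = 2×4.5×2.25 / 21 = 0.9643 in from the vertical weld.
Polar moment about centroid: J = I_x + I_y = [12³/12 + 2×4.5×6²] + [12×0.9643² + 2(4.5³/12 + 4.5×1.286²)] = 509.2 in³.
Direct shear f_v = P/L_w = 85.7 / 21 = 4.081 kip/in (vertical).
Torsion M = P·e = 85.7 × 12.5 = 1071.2 kip·in.
Critical point at (x, y) = (3.536, 6) from centroid. f_tx = M·y/J = 12.62 kip/in; f_ty = M·x/J = 7.438 kip/in.
Resultant f_max = √[f_tx² + (f_v + f_ty)²] = √[12.62² + (4.081 + 7.438)²] = 17.09 kip/in.
Capacity per unit length: φr_n = 0.75 × 0.6 × 80 × (0.707 × 0.75) = 19.09 kip/in.
17.09 ≤ 19.09 → adequate.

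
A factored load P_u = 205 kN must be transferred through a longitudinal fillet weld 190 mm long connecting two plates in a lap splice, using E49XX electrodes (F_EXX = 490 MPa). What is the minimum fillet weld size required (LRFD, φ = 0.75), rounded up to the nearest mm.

Total weld length L = 190 mm.
Required throat t_e = P_u / (φ × 0.6 F_EXX × L) = 205 / (0.75 × 0.6 × 490 × 190 × 10⁻³) = 4.893 mm.
Required leg w = t_e / 0.707 = 6.921 mm → use 7 mm.

w = 7 mm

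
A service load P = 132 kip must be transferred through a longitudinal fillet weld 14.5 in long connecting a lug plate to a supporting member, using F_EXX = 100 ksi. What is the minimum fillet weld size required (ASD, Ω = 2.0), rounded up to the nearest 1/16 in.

Total weld length L = 14.5 in.
Required throat t_e = P × Ω / (0.6 F_EXX × L) = 132 × 2.0 / (0.6 × 100 × 14.5) = 0.3034 in.
Required leg w = t_e / 0.707 = 0.4292 in → use 7/16 in.

w = 7/16 in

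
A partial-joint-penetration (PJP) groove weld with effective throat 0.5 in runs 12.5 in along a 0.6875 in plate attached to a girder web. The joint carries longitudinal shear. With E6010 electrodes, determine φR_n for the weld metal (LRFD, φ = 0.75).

φR_n ≈ 169 kips

E60XX → F_EXX = 60 ksi.
Effective throat (given) t_e = 0.5 in.
A_we = 0.5 × 12.5 = 6.25 in².
F_nw = 0.6 F_EXX = 36 ksi.
φR_n = 0.75 × 36 × 6.25 = 168.8 kips.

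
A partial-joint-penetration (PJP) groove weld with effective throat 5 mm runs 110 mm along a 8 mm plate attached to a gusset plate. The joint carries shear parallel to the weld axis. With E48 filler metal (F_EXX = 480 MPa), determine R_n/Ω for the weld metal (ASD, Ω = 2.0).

R_n/Ω ≈ 79.2 kN

Effective throat (given) t_e = 5 mm.
A_we = 5 × 110 = 550 mm².
F_nw = 0.6 F_EXX = 288 MPa.
R_n/Ω = (288 × 550) / 2.0 × 10⁻³ = 79.2 kN.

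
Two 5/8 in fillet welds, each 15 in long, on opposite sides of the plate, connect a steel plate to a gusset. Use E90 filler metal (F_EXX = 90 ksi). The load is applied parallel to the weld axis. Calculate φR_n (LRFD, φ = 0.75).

φR_n ≈ 537 kip

Effective throat t_e = 0.707 × 0.625 = 0.4419 in.
Total length L = 30 in; A_we = 0.4419 × 30 = 13.26 in².
F_nw = 0.6 F_EXX = 0.6 × 90 = 54 ksi.
φR_n = 0.75 × 54 × 13.26 = 536.9 kip.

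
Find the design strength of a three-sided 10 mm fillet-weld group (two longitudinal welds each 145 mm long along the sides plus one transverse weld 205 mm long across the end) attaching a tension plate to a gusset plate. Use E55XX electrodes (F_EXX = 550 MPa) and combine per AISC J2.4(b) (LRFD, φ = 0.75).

t_e = 0.707 × 10 = 7.07 mm.
R_nwl = 0.6 × 550 × 7.07 × 290 × 10⁻³ = 676.6 kN (longitudinal, 2 welds).
R_nwt = 0.6 × 550 × 7.07 × 205 × 10⁻³ = 478.3 kN (transverse, base value).
(i) R_nwl + R_nwt = 1155 kN; (ii) 0.85 R_nwl + 1.5 R_nwt = 1293 kN.
R_n = max = 1293 kN [governs: (ii)]; φR_n = 969.4 kN.

φR_n ≈ 969 kN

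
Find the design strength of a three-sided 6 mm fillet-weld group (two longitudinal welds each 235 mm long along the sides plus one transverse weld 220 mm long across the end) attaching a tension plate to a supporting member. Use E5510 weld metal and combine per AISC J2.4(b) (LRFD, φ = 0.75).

E55XX → F_EXX = 550 MPa.
t_e = 0.707 × 6 = 4.242 mm.
R_nwl = 0.6 × 550 × 4.242 × 470 × 10⁻³ = 657.9 kN (longitudinal, 2 welds).
R_nwt = 0.6 × 550 × 4.242 × 220 × 10⁻³ = 308 kN (transverse, base value).
(i) R_nwl + R_nwt = 965.9 kN; (ii) 0.85 R_nwl + 1.5 R_nwt = 1021 kN.
R_n = max = 1021 kN [governs: (ii)]; φR_n = 765.9 kN.

φR_n ≈ 766 kN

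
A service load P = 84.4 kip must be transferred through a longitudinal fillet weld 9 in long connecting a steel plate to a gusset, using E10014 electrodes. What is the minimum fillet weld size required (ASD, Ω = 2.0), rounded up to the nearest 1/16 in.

w = 1/2 in

E100XX → F_EXX = 100 ksi.
Total weld length L = 9 in.
Required throat t_e = P × Ω / (0.6 F_EXX × L) = 84.4 × 2.0 / (0.6 × 100 × 9) = 0.3126 in.
Required leg w = t_e / 0.707 = 0.4421 in → use 1/2 in.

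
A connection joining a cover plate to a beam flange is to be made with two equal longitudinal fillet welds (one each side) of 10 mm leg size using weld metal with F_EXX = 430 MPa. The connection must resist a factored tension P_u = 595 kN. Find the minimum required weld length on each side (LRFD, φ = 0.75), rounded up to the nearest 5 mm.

Throat t_e = 0.707 × 10 = 7.07 mm.
φr_n = 0.75 × 0.6 × 430 × 7.07 × 10⁻³ = 1.368 kN/mm.
L_req = P_u / φr_n = 595 / 1.368 = 434.9 mm total.
Per side: 434.9 / 2 = 217.5 mm.
Round up → use L = 220 mm on each side.

L = 220 mm on each side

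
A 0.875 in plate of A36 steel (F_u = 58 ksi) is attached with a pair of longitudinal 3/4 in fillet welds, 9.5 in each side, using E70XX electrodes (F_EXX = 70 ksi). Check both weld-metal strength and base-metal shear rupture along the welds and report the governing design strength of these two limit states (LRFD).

t_e = 0.707 × 0.75 = 0.5302 in; L = 19 in.
Weld metal: φR_n = 0.75 × 0.6 × 70 × 0.5302 × 19 = 317.4 kip.
Base metal (shear rupture): φR_n = 0.75 × 0.6 × 58 × 0.875 × 19 = 433.9 kip.
Governing: weld metal.

φR_n ≈ 317 kip (weld metal governs)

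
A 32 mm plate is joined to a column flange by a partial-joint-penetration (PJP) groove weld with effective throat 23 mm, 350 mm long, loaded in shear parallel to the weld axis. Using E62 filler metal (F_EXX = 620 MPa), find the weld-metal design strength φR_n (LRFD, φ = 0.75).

φR_n ≈ 2250 kN

Effective throat (given) t_e = 23 mm.
A_we = 23 × 350 = 8050 mm².
F_nw = 0.6 F_EXX = 372 MPa.
φR_n = 0.75 × 372 × 8050 × 10⁻³ = 2246 kN.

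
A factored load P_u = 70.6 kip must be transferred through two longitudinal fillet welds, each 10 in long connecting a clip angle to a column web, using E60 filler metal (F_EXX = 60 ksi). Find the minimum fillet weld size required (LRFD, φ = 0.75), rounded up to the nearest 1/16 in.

w = 3/16 in

Total weld length L = 20 in.
Required throat t_e = P_u / (φ × 0.6 F_EXX × L) = 70.6 / (0.75 × 0.6 × 60 × 20) = 0.1307 in.
Required leg w = t_e / 0.707 = 0.1849 in → use 3/16 in.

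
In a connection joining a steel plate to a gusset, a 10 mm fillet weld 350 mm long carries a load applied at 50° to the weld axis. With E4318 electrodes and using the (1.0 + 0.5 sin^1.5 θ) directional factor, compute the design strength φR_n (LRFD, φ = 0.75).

E43XX → F_EXX = 430 MPa.
t_e = 0.707 × 10 = 7.07 mm; A_we = 7.07 × 350 = 2474 mm².
Directional factor: 1.0 + 0.5 sin^1.5(50°) = 1.335.
F_nw = 0.6 × 430 × 1.335 = 344.5 MPa.
φR_n = 0.75 × 344.5 × 2474 × 10⁻³ = 639.3 kN.

φR_n ≈ 639 kN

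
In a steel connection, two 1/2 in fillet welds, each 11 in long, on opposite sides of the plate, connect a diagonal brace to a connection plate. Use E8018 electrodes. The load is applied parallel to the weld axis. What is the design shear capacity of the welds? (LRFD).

φR_n ≈ 280 kips

E80XX → F_EXX = 80 ksi.
Effective throat t_e = 0.707 × 0.5 = 0.3535 in.
Total length L = 22 in; A_we = 0.3535 × 22 = 7.777 in².
F_nw = 0.6 F_EXX = 0.6 × 80 = 48 ksi.
φR_n = 0.75 × 48 × 7.777 = 280 kips.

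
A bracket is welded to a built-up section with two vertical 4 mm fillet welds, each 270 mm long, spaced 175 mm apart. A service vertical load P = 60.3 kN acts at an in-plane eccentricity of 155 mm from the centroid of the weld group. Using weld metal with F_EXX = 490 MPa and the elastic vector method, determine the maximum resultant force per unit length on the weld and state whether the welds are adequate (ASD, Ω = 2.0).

f_max ≈ 280 N/mm; adequate

Total weld length L_w = 540 mm. Treat welds as unit-width lines.
Polar moment about centroid: J = 2[d³/12 + d(b/2)²] = 2[270³/12 + 270×87.5²] = 7415000 mm³.
Direct shear f_v = P/L_w = 60.3×10³ / 540 = 111.7 N/mm (vertical).
Torsion M = P·e = 60.3×10³ × 155 = 9346500 N·mm.
Critical point at (x, y) = (87.5, 135) from centroid. f_tx = M·y/J = 170.2 N/mm; f_ty = M·x/J = 110.3 N/mm.
Resultant f_max = √[f_tx² + (f_v + f_ty)²] = √[170.2² + (111.7 + 110.3)²] = 279.7 N/mm.
Capacity per unit length: r_n/Ω = (1/2.0) × 0.6 × 490 × (0.707 × 4) = 415.7 N/mm.
279.7 ≤ 415.7 → adequate.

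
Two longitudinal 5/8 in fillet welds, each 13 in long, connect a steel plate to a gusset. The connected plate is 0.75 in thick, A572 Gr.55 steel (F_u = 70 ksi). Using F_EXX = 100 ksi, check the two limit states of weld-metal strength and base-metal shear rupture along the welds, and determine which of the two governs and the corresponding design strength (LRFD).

t_e = 0.707 × 0.625 = 0.4419 in; L = 26 in.
Weld metal: φR_n = 0.75 × 0.6 × 100 × 0.4419 × 26 = 517 kips.
Base metal (shear rupture): φR_n = 0.75 × 0.6 × 70 × 0.75 × 26 = 614.2 kips.
Governing: weld metal.

φR_n ≈ 517 kips (weld metal governs)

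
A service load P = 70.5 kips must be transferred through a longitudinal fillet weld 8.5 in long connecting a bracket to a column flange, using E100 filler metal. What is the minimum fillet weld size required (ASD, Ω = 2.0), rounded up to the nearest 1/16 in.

E100XX → F_EXX = 100 ksi.
Total weld length L = 8.5 in.
Required throat t_e = P × Ω / (0.6 F_EXX × L) = 70.5 × 2.0 / (0.6 × 100 × 8.5) = 0.2765 in.
Required leg w = t_e / 0.707 = 0.391 in → use 7/16 in.

w = 7/16 in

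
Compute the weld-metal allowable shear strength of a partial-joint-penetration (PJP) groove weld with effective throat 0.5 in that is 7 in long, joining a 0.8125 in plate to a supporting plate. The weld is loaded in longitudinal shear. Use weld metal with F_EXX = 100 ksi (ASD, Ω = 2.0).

R_n/Ω ≈ 105 kip

Effective throat (given) t_e = 0.5 in.
A_we = 0.5 × 7 = 3.5 in².
F_nw = 0.6 F_EXX = 60 ksi.
R_n/Ω = (60 × 3.5) / 2.0 = 105 kip.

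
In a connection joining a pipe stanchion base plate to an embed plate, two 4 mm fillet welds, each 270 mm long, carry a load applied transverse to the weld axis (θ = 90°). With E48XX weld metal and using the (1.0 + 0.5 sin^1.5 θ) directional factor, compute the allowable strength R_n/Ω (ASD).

R_n/Ω ≈ 330 kN

E48XX → F_EXX = 480 MPa.
t_e = 0.707 × 4 = 2.828 mm; A_we = 2.828 × 540 = 1527 mm².
Directional factor: 1.0 + 0.5 sin^1.5(90°) = 1.5.
F_nw = 0.6 × 480 × 1.5 = 432 MPa.
R_n/Ω = (432 × 1527) / 2.0 × 10⁻³ = 329.9 kN.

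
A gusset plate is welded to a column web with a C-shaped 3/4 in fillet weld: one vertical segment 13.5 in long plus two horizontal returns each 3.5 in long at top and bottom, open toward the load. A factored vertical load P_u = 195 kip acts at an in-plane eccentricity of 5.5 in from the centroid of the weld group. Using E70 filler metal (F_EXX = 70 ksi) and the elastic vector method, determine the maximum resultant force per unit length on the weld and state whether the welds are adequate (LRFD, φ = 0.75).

Total weld length L_w = 20.5 in. Treat welds as unit-width lines.
Centroid: x̄ = 2×3.5×1.75 / 20.5 = 0.5976 in from the vertical weld.
Polar moment about centroid: J = I_x + I_y = [13.5³/12 + 2×3.5×6.75²] + [13.5×0.5976² + 2(3.5³/12 + 3.5×1.152²)] = 545.2 in³.
Direct shear f_v = P/L_w = 195 / 20.5 = 9.512 kip/in (vertical).
Torsion M = P·e = 195 × 5.5 = 1072.5 kip·in.
Critical point at (x, y) = (2.902, 6.75) from centroid. f_tx = M·y/J = 13.28 kip/in; f_ty = M·x/J = 5.709 kip/in.
Resultant f_max = √[f_tx² + (f_v + f_ty)²] = √[13.28² + (9.512 + 5.709)²] = 20.2 kip/in.
Capacity per unit length: φr_n = 0.75 × 0.6 × 70 × (0.707 × 0.75) = 16.7 kip/in.
20.2 > 16.7 → NOT adequate.

f_max ≈ 20.2 kip/in; NOT adequate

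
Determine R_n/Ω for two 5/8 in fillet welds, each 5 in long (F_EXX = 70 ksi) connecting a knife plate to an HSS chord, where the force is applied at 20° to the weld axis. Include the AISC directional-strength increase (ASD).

t_e = 0.707 × 0.625 = 0.4419 in; A_we = 0.4419 × 10 = 4.419 in².
Directional factor: 1.0 + 0.5 sin^1.5(20°) = 1.1.
F_nw = 0.6 × 70 × 1.1 = 46.2 ksi.
R_n/Ω = (46.2 × 4.419) / 2.0 = 102.1 kips.

R_n/Ω ≈ 102 kips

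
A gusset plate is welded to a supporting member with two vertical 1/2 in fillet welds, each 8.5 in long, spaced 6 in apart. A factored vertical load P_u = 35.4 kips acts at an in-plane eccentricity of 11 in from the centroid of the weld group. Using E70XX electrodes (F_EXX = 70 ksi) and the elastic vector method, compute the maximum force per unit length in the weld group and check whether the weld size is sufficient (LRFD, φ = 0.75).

f_max ≈ 9.29 kip/in; adequate

Total weld length L_w = 17 in. Treat welds as unit-width lines.
Polar moment about centroid: J = 2[d³/12 + d(b/2)²] = 2[8.5³/12 + 8.5×3²] = 255.4 in³.
Direct shear f_v = P/L_w = 35.4 / 17 = 2.082 kip/in (vertical).
Torsion M = P·e = 35.4 × 11 = 389.4 kip·in.
Critical point at (x, y) = (3, 4.25) from centroid. f_tx = M·y/J = 6.481 kip/in; f_ty = M·x/J = 4.575 kip/in.
Resultant f_max = √[f_tx² + (f_v + f_ty)²] = √[6.481² + (2.082 + 4.575)²] = 9.291 kip/in.
Capacity per unit length: φr_n = 0.75 × 0.6 × 70 × (0.707 × 0.5) = 11.14 kip/in.
9.291 ≤ 11.14 → adequate.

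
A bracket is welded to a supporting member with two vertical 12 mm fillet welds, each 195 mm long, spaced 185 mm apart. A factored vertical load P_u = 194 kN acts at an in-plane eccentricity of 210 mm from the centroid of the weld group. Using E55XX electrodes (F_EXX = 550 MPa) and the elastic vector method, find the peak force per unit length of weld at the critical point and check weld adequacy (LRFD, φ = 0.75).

f_max ≈ 1580 N/mm; adequate

Total weld length L_w = 390 mm. Treat welds as unit-width lines.
Polar moment about centroid: J = 2[d³/12 + d(b/2)²] = 2[195³/12 + 195×92.5²] = 4573000 mm³.
Direct shear f_v = P/L_w = 194×10³ / 390 = 497.4 N/mm (vertical).
Torsion M = P·e = 194×10³ × 210 = 40740000 N·mm.
Critical point at (x, y) = (92.5, 97.5) from centroid. f_tx = M·y/J = 868.7 N/mm; f_ty = M·x/J = 824.1 N/mm.
Resultant f_max = √[f_tx² + (f_v + f_ty)²] = √[868.7² + (497.4 + 824.1)²] = 1581 N/mm.
Capacity per unit length: φr_n = 0.75 × 0.6 × 550 × (0.707 × 12) = 2100 N/mm.
1581 ≤ 2100 → adequate.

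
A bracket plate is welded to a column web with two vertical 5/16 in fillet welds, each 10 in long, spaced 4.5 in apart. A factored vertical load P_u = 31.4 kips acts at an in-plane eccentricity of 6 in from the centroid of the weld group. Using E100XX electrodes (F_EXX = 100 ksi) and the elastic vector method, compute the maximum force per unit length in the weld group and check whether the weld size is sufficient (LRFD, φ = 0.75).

f_max ≈ 4.72 kip/in; adequate

Total weld length L_w = 20 in. Treat welds as unit-width lines.
Polar moment about centroid: J = 2[d³/12 + d(b/2)²] = 2[10³/12 + 10×2.25²] = 267.9 in³.
Direct shear f_v = P/L_w = 31.4 / 20 = 1.57 kip/in (vertical).
Torsion M = P·e = 31.4 × 6 = 188.4 kip·in.
Critical point at (x, y) = (2.25, 5) from centroid. f_tx = M·y/J = 3.516 kip/in; f_ty = M·x/J = 1.582 kip/in.
Resultant f_max = √[f_tx² + (f_v + f_ty)²] = √[3.516² + (1.57 + 1.582)²] = 4.722 kip/in.
Capacity per unit length: φr_n = 0.75 × 0.6 × 100 × (0.707 × 0.3125) = 9.942 kip/in.
4.722 ≤ 9.942 → adequate.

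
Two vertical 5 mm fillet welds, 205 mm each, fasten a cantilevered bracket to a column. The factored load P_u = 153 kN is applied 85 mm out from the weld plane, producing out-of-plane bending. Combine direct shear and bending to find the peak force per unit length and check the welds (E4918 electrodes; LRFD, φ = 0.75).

f_max ≈ 1000 N/mm; NOT adequate

E49XX → F_EXX = 490 MPa.
L_w = 2 × 205 = 410 mm; section modulus (unit throat) S = 2 × L²/6 = 14010 mm².
Direct shear f_v = P/L_w = 153×10³/410 = 373.2 N/mm.
Moment M = P × e = 153×10³ × 85 = 13005000 N·mm; bending f_b = M/S = 928.4 N/mm.
f_max = √(f_v² + f_b²) = √(373.2² + 928.4²) = 1001 N/mm.
φr_n = 0.75 × 0.6 × 490 × (0.707 × 5) = 779.5 N/mm → NOT adequate.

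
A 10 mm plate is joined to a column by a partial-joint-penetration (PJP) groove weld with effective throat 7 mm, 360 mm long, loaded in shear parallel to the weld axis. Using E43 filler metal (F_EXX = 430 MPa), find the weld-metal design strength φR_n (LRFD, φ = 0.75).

φR_n ≈ 488 kN

Effective throat (given) t_e = 7 mm.
A_we = 7 × 360 = 2520 mm².
F_nw = 0.6 F_EXX = 258 MPa.
φR_n = 0.75 × 258 × 2520 × 10⁻³ = 487.6 kN.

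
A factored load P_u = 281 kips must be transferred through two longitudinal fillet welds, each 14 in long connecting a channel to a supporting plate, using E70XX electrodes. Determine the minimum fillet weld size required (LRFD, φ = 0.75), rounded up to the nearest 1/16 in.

w = 1/2 in

E70XX → F_EXX = 70 ksi.
Total weld length L = 28 in.
Required throat t_e = P_u / (φ × 0.6 F_EXX × L) = 281 / (0.75 × 0.6 × 70 × 28) = 0.3186 in.
Required leg w = t_e / 0.707 = 0.4506 in → use 1/2 in.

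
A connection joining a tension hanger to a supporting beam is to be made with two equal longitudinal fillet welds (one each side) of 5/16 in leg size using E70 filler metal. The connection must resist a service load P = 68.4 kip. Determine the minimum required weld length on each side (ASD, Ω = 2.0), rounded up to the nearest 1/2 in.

L = 7.5 in on each side

E70XX → F_EXX = 70 ksi.
Throat t_e = 0.707 × 0.3125 = 0.2209 in.
r_n/Ω = (0.6 × 70 × 0.2209) / 2.0 = 4.64 kip/in.
L_req = P / (r_n/Ω) = 68.4 / 4.64 = 14.74 in total.
Per side: 14.74 / 2 = 7.371 in.
Round up → use L = 7.5 in on each side.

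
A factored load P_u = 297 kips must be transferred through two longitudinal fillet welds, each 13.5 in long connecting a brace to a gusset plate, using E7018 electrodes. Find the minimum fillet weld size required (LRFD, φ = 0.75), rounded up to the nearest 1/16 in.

w = 1/2 in

E70XX → F_EXX = 70 ksi.
Total weld length L = 27 in.
Required throat t_e = P_u / (φ × 0.6 F_EXX × L) = 297 / (0.75 × 0.6 × 70 × 27) = 0.3492 in.
Required leg w = t_e / 0.707 = 0.4939 in → use 1/2 in.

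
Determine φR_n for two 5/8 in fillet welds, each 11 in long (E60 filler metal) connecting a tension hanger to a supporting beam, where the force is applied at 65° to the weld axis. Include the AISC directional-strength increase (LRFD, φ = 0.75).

φR_n ≈ 376 kips

E60XX → F_EXX = 60 ksi.
t_e = 0.707 × 0.625 = 0.4419 in; A_we = 0.4419 × 22 = 9.721 in².
Directional factor: 1.0 + 0.5 sin^1.5(65°) = 1.431.
F_nw = 0.6 × 60 × 1.431 = 51.53 ksi.
φR_n = 0.75 × 51.53 × 9.721 = 375.7 kips.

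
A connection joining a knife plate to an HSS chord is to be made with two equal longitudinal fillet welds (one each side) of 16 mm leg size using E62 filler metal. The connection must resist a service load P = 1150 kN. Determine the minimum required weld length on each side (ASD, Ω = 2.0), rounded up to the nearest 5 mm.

L = 275 mm on each side

E62XX → F_EXX = 620 MPa.
Throat t_e = 0.707 × 16 = 11.31 mm.
r_n/Ω = (0.6 × 620 × 11.31) / 2.0 = 2104 N/mm = 2.104 kN/mm.
L_req = P / (r_n/Ω) = 1150 / 2.104 = 546.6 mm total.
Per side: 546.6 / 2 = 273.3 mm.
Round up → use L = 275 mm on each side.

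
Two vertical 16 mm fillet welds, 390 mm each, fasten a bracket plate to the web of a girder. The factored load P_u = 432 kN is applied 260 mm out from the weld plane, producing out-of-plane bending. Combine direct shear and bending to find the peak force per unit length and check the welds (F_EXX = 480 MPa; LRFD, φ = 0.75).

f_max ≈ 2280 N/mm; adequate

L_w = 2 × 390 = 780 mm; section modulus (unit throat) S = 2 × L²/6 = 50700 mm².
Direct shear f_v = P/L_w = 432×10³/780 = 553.8 N/mm.
Moment M = P × e = 432×10³ × 260 = 112320000 N·mm; bending f_b = M/S = 2215 N/mm.
f_max = √(f_v² + f_b²) = √(553.8² + 2215²) = 2284 N/mm.
φr_n = 0.75 × 0.6 × 480 × (0.707 × 16) = 2443 N/mm → adequate.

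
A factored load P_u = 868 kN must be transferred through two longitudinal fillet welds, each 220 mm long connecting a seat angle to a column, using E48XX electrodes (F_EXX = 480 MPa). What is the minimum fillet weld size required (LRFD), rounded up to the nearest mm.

w = 13 mm

Total weld length L = 440 mm.
Required throat t_e = P_u / (φ × 0.6 F_EXX × L) = 868 / (0.75 × 0.6 × 480 × 440 × 10⁻³) = 9.133 mm.
Required leg w = t_e / 0.707 = 12.92 mm → use 13 mm.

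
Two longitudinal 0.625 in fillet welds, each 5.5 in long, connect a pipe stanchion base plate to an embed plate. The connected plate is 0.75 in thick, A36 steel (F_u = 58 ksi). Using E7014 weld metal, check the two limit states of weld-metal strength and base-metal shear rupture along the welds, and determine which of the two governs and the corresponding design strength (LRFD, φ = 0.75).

E70XX → F_EXX = 70 ksi.
t_e = 0.707 × 0.625 = 0.4419 in; L = 11 in.
Weld metal: φR_n = 0.75 × 0.6 × 70 × 0.4419 × 11 = 153.1 kip.
Base metal (shear rupture): φR_n = 0.75 × 0.6 × 58 × 0.75 × 11 = 215.3 kip.
Governing: weld metal.

φR_n ≈ 153 kip (weld metal governs)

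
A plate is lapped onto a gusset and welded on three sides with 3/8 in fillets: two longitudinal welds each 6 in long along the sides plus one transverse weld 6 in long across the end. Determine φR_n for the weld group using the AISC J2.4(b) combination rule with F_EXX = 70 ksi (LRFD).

φR_n ≈ 160 kips

t_e = 0.707 × 0.375 = 0.2651 in.
R_nwl = 0.6 × 70 × 0.2651 × 12 = 133.6 kips (longitudinal, 2 welds).
R_nwt = 0.6 × 70 × 0.2651 × 6 = 66.81 kips (transverse, base value).
(i) R_nwl + R_nwt = 200.4 kips; (ii) 0.85 R_nwl + 1.5 R_nwt = 213.8 kips.
R_n = max = 213.8 kips [governs: (ii)]; φR_n = 160.3 kips.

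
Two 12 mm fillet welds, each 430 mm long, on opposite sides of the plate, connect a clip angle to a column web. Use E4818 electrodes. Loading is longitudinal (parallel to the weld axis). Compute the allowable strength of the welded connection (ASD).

E48XX → F_EXX = 480 MPa.
Effective throat t_e = 0.707 × 12 = 8.484 mm.
Total length L = 860 mm; A_we = 8.484 × 860 = 7296 mm².
F_nw = 0.6 F_EXX = 0.6 × 480 = 288 MPa.
R_n = 288 × 7296 × 10⁻³ = 2101 kN; R_n/Ω = 2101/2.0 = 1051 kN.

R_n/Ω ≈ 1050 kN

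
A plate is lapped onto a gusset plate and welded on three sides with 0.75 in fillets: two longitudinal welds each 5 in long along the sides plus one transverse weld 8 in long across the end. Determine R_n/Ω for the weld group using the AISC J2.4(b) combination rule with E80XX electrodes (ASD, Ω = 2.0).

E80XX → F_EXX = 80 ksi.
t_e = 0.707 × 0.75 = 0.5302 in.
R_nwl = 0.6 × 80 × 0.5302 × 10 = 254.5 kip (longitudinal, 2 welds).
R_nwt = 0.6 × 80 × 0.5302 × 8 = 203.6 kip (transverse, base value).
(i) R_nwl + R_nwt = 458.1 kip; (ii) 0.85 R_nwl + 1.5 R_nwt = 521.8 kip.
R_n = max = 521.8 kip [governs: (ii)]; R_n/Ω = 260.9 kip.

R_n/Ω ≈ 261 kip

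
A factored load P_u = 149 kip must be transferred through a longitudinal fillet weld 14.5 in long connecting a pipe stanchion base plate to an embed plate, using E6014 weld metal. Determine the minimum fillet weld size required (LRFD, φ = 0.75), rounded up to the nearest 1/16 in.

w = 9/16 in

E60XX → F_EXX = 60 ksi.
Total weld length L = 14.5 in.
Required throat t_e = P_u / (φ × 0.6 F_EXX × L) = 149 / (0.75 × 0.6 × 60 × 14.5) = 0.3806 in.
Required leg w = t_e / 0.707 = 0.5383 in → use 9/16 in.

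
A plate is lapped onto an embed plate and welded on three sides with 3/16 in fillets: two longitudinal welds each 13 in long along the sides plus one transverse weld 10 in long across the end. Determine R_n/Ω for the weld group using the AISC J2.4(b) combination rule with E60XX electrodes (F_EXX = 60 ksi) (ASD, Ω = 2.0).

R_n/Ω ≈ 88.5 kip

t_e = 0.707 × 0.1875 = 0.1326 in.
R_nwl = 0.6 × 60 × 0.1326 × 26 = 124.1 kip (longitudinal, 2 welds).
R_nwt = 0.6 × 60 × 0.1326 × 10 = 47.72 kip (transverse, base value).
(i) R_nwl + R_nwt = 171.8 kip; (ii) 0.85 R_nwl + 1.5 R_nwt = 177.1 kip.
R_n = max = 177.1 kip [governs: (ii)]; R_n/Ω = 88.53 kip.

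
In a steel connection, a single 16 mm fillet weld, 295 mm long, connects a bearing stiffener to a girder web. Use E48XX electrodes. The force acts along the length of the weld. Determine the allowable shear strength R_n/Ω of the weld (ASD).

E48XX → F_EXX = 480 MPa.
Effective throat t_e = 0.707 × 16 = 11.31 mm.
Total length L = 295 mm; A_we = 11.31 × 295 = 3337 mm².
F_nw = 0.6 F_EXX = 0.6 × 480 = 288 MPa.
R_n = 288 × 3337 × 10⁻³ = 961.1 kN; R_n/Ω = 961.1/2.0 = 480.5 kN.

R_n/Ω ≈ 481 kN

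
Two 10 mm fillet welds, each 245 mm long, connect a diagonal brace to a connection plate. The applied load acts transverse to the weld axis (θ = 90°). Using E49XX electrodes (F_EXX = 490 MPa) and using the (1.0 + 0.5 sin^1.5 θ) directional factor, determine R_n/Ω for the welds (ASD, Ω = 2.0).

R_n/Ω ≈ 764 kN

t_e = 0.707 × 10 = 7.07 mm; A_we = 7.07 × 490 = 3464 mm².
Directional factor: 1.0 + 0.5 sin^1.5(90°) = 1.5.
F_nw = 0.6 × 490 × 1.5 = 441 MPa.
R_n/Ω = (441 × 3464) / 2.0 × 10⁻³ = 763.9 kN.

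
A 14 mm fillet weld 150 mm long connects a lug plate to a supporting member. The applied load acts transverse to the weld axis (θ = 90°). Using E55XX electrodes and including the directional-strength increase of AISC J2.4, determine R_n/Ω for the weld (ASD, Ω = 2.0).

R_n/Ω ≈ 367 kN

E55XX → F_EXX = 550 MPa.
t_e = 0.707 × 14 = 9.898 mm; A_we = 9.898 × 150 = 1485 mm².
Directional factor: 1.0 + 0.5 sin^1.5(90°) = 1.5.
F_nw = 0.6 × 550 × 1.5 = 495 MPa.
R_n/Ω = (495 × 1485) / 2.0 × 10⁻³ = 367.5 kN.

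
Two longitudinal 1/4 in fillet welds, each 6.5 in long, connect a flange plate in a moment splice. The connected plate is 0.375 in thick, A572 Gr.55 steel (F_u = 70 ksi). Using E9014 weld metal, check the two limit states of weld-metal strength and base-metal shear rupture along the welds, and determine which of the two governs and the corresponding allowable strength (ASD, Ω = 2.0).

E90XX → F_EXX = 90 ksi.
t_e = 0.707 × 0.25 = 0.1767 in; L = 13 in.
Weld metal: R_n/Ω = (1/2.0) × 0.6 × 90 × 0.1767 × 13 = 62.04 kip.
Base metal (shear rupture): R_n/Ω = (1/2.0) × 0.6 × 70 × 0.375 × 13 = 102.4 kip.
Governing: weld metal.

R_n/Ω ≈ 62 kip (weld metal governs)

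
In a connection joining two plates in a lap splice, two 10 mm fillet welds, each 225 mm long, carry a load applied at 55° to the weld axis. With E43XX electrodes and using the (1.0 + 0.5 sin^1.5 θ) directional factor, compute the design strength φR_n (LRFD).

E43XX → F_EXX = 430 MPa.
t_e = 0.707 × 10 = 7.07 mm; A_we = 7.07 × 450 = 3181 mm².
Directional factor: 1.0 + 0.5 sin^1.5(55°) = 1.371.
F_nw = 0.6 × 430 × 1.371 = 353.6 MPa.
φR_n = 0.75 × 353.6 × 3181 × 10⁻³ = 843.8 kN.

φR_n ≈ 844 kN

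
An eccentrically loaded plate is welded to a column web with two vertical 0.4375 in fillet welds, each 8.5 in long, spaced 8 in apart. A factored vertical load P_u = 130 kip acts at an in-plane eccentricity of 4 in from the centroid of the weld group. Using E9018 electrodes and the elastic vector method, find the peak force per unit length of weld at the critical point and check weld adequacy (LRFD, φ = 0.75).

E90XX → F_EXX = 90 ksi.
Total weld length L_w = 17 in. Treat welds as unit-width lines.
Polar moment about centroid: J = 2[d³/12 + d(b/2)²] = 2[8.5³/12 + 8.5×4²] = 374.4 in³.
Direct shear f_v = P/L_w = 130 / 17 = 7.647 kip/in (vertical).
Torsion M = P·e = 130 × 4 = 520 kip·in.
Critical point at (x, y) = (4, 4.25) from centroid. f_tx = M·y/J = 5.904 kip/in; f_ty = M·x/J = 5.556 kip/in.
Resultant f_max = √[f_tx² + (f_v + f_ty)²] = √[5.904² + (7.647 + 5.556)²] = 14.46 kip/in.
Capacity per unit length: φr_n = 0.75 × 0.6 × 90 × (0.707 × 0.4375) = 12.53 kip/in.
14.46 > 12.53 → NOT adequate.

f_max ≈ 14.5 kip/in; NOT adequate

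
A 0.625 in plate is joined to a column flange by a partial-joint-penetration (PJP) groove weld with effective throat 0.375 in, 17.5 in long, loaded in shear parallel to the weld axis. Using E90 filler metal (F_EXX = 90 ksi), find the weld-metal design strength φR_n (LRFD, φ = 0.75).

Effective throat (given) t_e = 0.375 in.
A_we = 0.375 × 17.5 = 6.562 in².
F_nw = 0.6 F_EXX = 54 ksi.
φR_n = 0.75 × 54 × 6.562 = 265.8 kip.

φR_n ≈ 266 kip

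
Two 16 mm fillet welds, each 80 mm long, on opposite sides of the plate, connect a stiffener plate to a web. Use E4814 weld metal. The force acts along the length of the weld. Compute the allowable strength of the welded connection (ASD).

R_n/Ω ≈ 261 kN

E48XX → F_EXX = 480 MPa.
Effective throat t_e = 0.707 × 16 = 11.31 mm.
Total length L = 160 mm; A_we = 11.31 × 160 = 1810 mm².
F_nw = 0.6 F_EXX = 0.6 × 480 = 288 MPa.
R_n = 288 × 1810 × 10⁻³ = 521.3 kN; R_n/Ω = 521.3/2.0 = 260.6 kN.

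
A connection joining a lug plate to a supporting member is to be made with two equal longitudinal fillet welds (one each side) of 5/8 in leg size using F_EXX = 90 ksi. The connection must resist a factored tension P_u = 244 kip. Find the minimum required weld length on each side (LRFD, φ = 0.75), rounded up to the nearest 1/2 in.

Throat t_e = 0.707 × 0.625 = 0.4419 in.
φr_n = 0.75 × 0.6 × 90 × 0.4419 = 17.9 kip/in.
L_req = P_u / φr_n = 244 / 17.9 = 13.63 in total.
Per side: 13.63 / 2 = 6.817 in.
Round up → use L = 7 in on each side.

L = 7 in on each side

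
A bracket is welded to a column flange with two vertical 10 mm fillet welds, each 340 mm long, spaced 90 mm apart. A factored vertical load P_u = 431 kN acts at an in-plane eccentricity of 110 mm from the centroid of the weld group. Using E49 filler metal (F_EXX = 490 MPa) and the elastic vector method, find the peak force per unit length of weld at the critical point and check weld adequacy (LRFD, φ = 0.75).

f_max ≈ 1360 N/mm; adequate

Total weld length L_w = 680 mm. Treat welds as unit-width lines.
Polar moment about centroid: J = 2[d³/12 + d(b/2)²] = 2[340³/12 + 340×45²] = 7928000 mm³.
Direct shear f_v = P/L_w = 431×10³ / 680 = 633.8 N/mm (vertical).
Torsion M = P·e = 431×10³ × 110 = 47410000 N·mm.
Critical point at (x, y) = (45, 170) from centroid. f_tx = M·y/J = 1017 N/mm; f_ty = M·x/J = 269.1 N/mm.
Resultant f_max = √[f_tx² + (f_v + f_ty)²] = √[1017² + (633.8 + 269.1)²] = 1360 N/mm.
Capacity per unit length: φr_n = 0.75 × 0.6 × 490 × (0.707 × 10) = 1559 N/mm.
1360 ≤ 1559 → adequate.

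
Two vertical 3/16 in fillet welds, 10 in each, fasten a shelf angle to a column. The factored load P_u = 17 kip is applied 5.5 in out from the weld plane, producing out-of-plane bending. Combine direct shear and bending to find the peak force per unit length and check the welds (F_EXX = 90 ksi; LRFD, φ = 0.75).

L_w = 2 × 10 = 20 in; section modulus (unit throat) S = 2 × L²/6 = 33.33 in².
Direct shear f_v = P/L_w = 17/20 = 0.85 kip/in.
Moment M = P × e = 17 × 5.5 = 93.5 kip·in; bending f_b = M/S = 2.805 kip/in.
f_max = √(f_v² + f_b²) = √(0.85² + 2.805²) = 2.931 kip/in.
φr_n = 0.75 × 0.6 × 90 × (0.707 × 0.1875) = 5.369 kip/in → adequate.

f_max ≈ 2.93 kip/in; adequate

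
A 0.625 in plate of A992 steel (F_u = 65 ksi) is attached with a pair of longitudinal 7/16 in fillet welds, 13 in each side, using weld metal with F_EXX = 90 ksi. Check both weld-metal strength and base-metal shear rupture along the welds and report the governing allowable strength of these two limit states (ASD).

t_e = 0.707 × 0.4375 = 0.3093 in; L = 26 in.
Weld metal: R_n/Ω = (1/2.0) × 0.6 × 90 × 0.3093 × 26 = 217.1 kip.
Base metal (shear rupture): R_n/Ω = (1/2.0) × 0.6 × 65 × 0.625 × 26 = 316.9 kip.
Governing: weld metal.

R_n/Ω ≈ 217 kip (weld metal governs)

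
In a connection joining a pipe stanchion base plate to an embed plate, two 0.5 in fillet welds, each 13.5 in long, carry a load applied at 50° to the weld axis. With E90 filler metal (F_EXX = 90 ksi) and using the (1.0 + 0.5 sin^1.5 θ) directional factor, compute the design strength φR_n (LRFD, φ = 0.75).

t_e = 0.707 × 0.5 = 0.3535 in; A_we = 0.3535 × 27 = 9.544 in².
Directional factor: 1.0 + 0.5 sin^1.5(50°) = 1.335.
F_nw = 0.6 × 90 × 1.335 = 72.1 ksi.
φR_n = 0.75 × 72.1 × 9.544 = 516.1 kip.

φR_n ≈ 516 kip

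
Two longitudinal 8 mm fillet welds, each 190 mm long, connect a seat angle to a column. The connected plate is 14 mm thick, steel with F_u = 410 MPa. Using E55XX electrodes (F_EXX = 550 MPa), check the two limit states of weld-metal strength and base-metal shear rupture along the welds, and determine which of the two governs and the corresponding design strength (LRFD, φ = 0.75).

φR_n ≈ 532 kN (weld metal governs)

t_e = 0.707 × 8 = 5.656 mm; L = 380 mm.
Weld metal: φR_n = 0.75 × 0.6 × 550 × 5.656 × 380 × 10⁻³ = 531.9 kN.
Base metal (shear rupture): φR_n = 0.75 × 0.6 × 410 × 14 × 380 × 10⁻³ = 981.5 kN.
Governing: weld metal.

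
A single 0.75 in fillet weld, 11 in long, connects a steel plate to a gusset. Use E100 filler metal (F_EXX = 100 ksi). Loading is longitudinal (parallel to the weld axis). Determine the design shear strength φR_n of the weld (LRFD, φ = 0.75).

Effective throat t_e = 0.707 × 0.75 = 0.5302 in.
Total length L = 11 in; A_we = 0.5302 × 11 = 5.833 in².
F_nw = 0.6 F_EXX = 0.6 × 100 = 60 ksi.
φR_n = 0.75 × 60 × 5.833 = 262.5 kips.

φR_n ≈ 262 kips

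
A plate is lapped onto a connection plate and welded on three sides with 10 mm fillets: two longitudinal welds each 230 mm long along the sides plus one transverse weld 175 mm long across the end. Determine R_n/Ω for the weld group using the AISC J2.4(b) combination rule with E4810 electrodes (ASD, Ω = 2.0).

E48XX → F_EXX = 480 MPa.
t_e = 0.707 × 10 = 7.07 mm.
R_nwl = 0.6 × 480 × 7.07 × 460 × 10⁻³ = 936.6 kN (longitudinal, 2 welds).
R_nwt = 0.6 × 480 × 7.07 × 175 × 10⁻³ = 356.3 kN (transverse, base value).
(i) R_nwl + R_nwt = 1293 kN; (ii) 0.85 R_nwl + 1.5 R_nwt = 1331 kN.
R_n = max = 1331 kN [governs: (ii)]; R_n/Ω = 665.3 kN.

R_n/Ω ≈ 665 kN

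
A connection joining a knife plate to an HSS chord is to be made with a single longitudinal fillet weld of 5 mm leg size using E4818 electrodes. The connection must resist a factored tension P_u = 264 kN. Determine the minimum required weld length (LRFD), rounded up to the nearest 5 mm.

L = 350 mm

E48XX → F_EXX = 480 MPa.
Throat t_e = 0.707 × 5 = 3.535 mm.
φr_n = 0.75 × 0.6 × 480 × 3.535 × 10⁻³ = 0.7636 kN/mm.
L_req = P_u / φr_n = 264 / 0.7636 = 345.7 mm total.
Round up → use L = 350 mm.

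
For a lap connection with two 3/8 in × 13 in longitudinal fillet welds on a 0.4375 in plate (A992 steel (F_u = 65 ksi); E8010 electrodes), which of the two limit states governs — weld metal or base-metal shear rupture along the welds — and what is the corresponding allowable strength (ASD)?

E80XX → F_EXX = 80 ksi.
t_e = 0.707 × 0.375 = 0.2651 in; L = 26 in.
Weld metal: R_n/Ω = (1/2.0) × 0.6 × 80 × 0.2651 × 26 = 165.4 kips.
Base metal (shear rupture): R_n/Ω = (1/2.0) × 0.6 × 65 × 0.4375 × 26 = 221.8 kips.
Governing: weld metal.

R_n/Ω ≈ 165 kips (weld metal governs)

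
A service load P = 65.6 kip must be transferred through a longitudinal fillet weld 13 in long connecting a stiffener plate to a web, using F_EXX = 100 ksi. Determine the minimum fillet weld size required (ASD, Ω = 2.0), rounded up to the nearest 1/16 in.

w = 1/4 in

Total weld length L = 13 in.
Required throat t_e = P × Ω / (0.6 F_EXX × L) = 65.6 × 2.0 / (0.6 × 100 × 13) = 0.1682 in.
Required leg w = t_e / 0.707 = 0.2379 in → use 1/4 in.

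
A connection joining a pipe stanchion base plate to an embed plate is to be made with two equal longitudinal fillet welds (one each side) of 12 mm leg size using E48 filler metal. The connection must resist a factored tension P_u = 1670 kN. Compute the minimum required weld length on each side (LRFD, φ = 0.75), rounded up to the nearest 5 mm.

L = 460 mm on each side

E48XX → F_EXX = 480 MPa.
Throat t_e = 0.707 × 12 = 8.484 mm.
φr_n = 0.75 × 0.6 × 480 × 8.484 × 10⁻³ = 1.833 kN/mm.
L_req = P_u / φr_n = 1670 / 1.833 = 911.3 mm total.
Per side: 911.3 / 2 = 455.7 mm.
Round up → use L = 460 mm on each side.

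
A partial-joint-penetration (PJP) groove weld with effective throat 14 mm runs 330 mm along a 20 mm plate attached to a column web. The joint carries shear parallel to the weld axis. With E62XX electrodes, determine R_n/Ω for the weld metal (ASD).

R_n/Ω ≈ 859 kN

E62XX → F_EXX = 620 MPa.
Effective throat (given) t_e = 14 mm.
A_we = 14 × 330 = 4620 mm².
F_nw = 0.6 F_EXX = 372 MPa.
R_n/Ω = (372 × 4620) / 2.0 × 10⁻³ = 859.3 kN.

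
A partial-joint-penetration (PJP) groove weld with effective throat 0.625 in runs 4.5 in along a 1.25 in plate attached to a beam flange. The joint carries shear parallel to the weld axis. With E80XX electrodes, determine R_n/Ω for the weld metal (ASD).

R_n/Ω ≈ 67.5 kips

E80XX → F_EXX = 80 ksi.
Effective throat (given) t_e = 0.625 in.
A_we = 0.625 × 4.5 = 2.812 in².
F_nw = 0.6 F_EXX = 48 ksi.
R_n/Ω = (48 × 2.812) / 2.0 = 67.5 kips.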